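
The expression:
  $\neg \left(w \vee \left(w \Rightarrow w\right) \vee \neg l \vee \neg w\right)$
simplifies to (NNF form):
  $\text{False}$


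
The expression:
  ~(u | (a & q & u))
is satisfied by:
  {u: False}


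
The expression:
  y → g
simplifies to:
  g ∨ ¬y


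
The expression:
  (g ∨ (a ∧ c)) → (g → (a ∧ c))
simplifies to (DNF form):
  (a ∧ c) ∨ ¬g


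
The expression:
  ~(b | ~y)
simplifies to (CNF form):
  y & ~b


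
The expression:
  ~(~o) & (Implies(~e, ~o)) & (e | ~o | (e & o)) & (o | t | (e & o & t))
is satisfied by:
  {e: True, o: True}


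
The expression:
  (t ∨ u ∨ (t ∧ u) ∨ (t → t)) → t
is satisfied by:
  {t: True}


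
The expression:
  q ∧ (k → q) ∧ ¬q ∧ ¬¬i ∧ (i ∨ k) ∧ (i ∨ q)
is never true.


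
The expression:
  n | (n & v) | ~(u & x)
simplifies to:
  n | ~u | ~x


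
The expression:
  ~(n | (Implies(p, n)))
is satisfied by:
  {p: True, n: False}


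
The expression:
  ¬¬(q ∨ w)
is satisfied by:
  {q: True, w: True}
  {q: True, w: False}
  {w: True, q: False}


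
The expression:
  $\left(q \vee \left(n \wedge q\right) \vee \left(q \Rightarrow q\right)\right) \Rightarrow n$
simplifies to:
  $n$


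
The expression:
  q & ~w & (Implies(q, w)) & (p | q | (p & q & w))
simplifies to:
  False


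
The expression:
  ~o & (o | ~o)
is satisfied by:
  {o: False}


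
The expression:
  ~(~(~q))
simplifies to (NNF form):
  ~q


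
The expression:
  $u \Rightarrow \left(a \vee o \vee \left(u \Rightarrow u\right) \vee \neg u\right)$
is always true.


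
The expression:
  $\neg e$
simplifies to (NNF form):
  $\neg e$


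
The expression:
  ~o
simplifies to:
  ~o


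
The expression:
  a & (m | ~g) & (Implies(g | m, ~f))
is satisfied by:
  {a: True, g: False, m: False, f: False}
  {a: True, f: True, g: False, m: False}
  {a: True, m: True, g: False, f: False}
  {a: True, m: True, g: True, f: False}


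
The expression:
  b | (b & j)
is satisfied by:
  {b: True}


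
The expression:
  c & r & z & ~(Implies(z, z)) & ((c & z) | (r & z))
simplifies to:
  False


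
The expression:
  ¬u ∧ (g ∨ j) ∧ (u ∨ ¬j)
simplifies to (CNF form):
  g ∧ ¬j ∧ ¬u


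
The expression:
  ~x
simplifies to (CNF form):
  ~x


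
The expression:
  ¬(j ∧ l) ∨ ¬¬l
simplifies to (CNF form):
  True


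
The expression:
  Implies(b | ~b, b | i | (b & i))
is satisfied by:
  {i: True, b: True}
  {i: True, b: False}
  {b: True, i: False}


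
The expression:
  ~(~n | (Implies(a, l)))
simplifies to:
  a & n & ~l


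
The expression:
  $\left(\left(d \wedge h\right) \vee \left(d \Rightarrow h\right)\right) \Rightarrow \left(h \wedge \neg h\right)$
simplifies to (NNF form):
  $d \wedge \neg h$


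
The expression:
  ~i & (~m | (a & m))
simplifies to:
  ~i & (a | ~m)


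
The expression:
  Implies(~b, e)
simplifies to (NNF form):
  b | e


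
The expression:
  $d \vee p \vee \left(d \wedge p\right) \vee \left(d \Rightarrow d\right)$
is always true.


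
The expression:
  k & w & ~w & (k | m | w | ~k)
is never true.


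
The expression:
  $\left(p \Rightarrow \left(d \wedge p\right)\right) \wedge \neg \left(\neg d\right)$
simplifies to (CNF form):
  $d$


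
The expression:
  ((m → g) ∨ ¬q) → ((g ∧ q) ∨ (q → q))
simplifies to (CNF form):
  True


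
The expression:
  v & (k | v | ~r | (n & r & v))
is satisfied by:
  {v: True}


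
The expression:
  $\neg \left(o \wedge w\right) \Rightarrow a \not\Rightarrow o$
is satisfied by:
  {a: True, w: True, o: False}
  {a: True, o: False, w: False}
  {a: True, w: True, o: True}
  {w: True, o: True, a: False}


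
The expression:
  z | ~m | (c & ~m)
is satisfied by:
  {z: True, m: False}
  {m: False, z: False}
  {m: True, z: True}


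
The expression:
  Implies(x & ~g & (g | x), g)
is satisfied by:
  {g: True, x: False}
  {x: False, g: False}
  {x: True, g: True}


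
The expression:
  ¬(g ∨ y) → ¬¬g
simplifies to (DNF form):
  g ∨ y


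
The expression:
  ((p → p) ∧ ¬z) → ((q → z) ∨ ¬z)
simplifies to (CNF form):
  True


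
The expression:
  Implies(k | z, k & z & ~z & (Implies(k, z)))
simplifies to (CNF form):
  ~k & ~z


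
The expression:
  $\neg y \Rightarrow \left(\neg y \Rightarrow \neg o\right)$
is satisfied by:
  {y: True, o: False}
  {o: False, y: False}
  {o: True, y: True}


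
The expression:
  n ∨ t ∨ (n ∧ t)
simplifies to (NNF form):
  n ∨ t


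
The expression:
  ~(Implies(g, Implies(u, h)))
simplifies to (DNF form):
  g & u & ~h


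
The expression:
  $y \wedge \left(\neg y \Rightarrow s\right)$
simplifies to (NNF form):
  $y$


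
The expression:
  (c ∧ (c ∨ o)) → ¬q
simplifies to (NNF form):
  ¬c ∨ ¬q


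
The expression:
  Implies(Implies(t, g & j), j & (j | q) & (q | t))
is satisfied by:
  {t: True, j: True, q: True}
  {t: True, j: True, q: False}
  {t: True, q: True, j: False}
  {t: True, q: False, j: False}
  {j: True, q: True, t: False}


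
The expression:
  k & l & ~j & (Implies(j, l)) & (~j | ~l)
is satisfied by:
  {k: True, l: True, j: False}


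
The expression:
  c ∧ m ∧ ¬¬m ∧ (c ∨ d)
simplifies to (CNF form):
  c ∧ m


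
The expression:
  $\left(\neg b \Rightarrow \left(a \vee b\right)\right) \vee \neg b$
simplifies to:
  $\text{True}$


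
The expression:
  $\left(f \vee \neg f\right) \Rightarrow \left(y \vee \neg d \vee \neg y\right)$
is always true.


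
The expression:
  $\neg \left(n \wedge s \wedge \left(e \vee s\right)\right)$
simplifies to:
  $\neg n \vee \neg s$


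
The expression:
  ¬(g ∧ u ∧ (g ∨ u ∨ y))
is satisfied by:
  {g: False, u: False}
  {u: True, g: False}
  {g: True, u: False}


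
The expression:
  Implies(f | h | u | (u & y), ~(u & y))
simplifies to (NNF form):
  ~u | ~y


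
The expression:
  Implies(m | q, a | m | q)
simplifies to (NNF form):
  True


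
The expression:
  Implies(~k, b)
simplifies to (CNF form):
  b | k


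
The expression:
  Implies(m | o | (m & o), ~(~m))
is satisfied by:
  {m: True, o: False}
  {o: False, m: False}
  {o: True, m: True}


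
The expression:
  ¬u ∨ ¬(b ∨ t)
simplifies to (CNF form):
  (¬b ∨ ¬u) ∧ (¬t ∨ ¬u)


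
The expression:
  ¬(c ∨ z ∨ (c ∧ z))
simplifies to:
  ¬c ∧ ¬z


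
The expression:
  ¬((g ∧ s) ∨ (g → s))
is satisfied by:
  {g: True, s: False}


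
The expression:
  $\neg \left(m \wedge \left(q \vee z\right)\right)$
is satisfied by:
  {q: False, m: False, z: False}
  {z: True, q: False, m: False}
  {q: True, z: False, m: False}
  {z: True, q: True, m: False}
  {m: True, z: False, q: False}


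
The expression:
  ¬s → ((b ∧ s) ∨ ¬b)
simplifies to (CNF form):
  s ∨ ¬b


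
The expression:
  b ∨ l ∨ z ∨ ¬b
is always true.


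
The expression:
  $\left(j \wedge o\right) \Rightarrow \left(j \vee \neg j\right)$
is always true.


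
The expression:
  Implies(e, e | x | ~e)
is always true.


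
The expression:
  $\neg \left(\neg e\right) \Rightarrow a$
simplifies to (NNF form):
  $a \vee \neg e$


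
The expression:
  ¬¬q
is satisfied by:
  {q: True}


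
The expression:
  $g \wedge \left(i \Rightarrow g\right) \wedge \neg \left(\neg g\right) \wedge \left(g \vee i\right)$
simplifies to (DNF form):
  $g$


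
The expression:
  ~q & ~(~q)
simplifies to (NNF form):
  False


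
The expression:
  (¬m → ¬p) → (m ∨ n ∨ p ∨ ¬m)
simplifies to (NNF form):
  True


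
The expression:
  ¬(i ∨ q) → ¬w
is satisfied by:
  {i: True, q: True, w: False}
  {i: True, w: False, q: False}
  {q: True, w: False, i: False}
  {q: False, w: False, i: False}
  {i: True, q: True, w: True}
  {i: True, w: True, q: False}
  {q: True, w: True, i: False}


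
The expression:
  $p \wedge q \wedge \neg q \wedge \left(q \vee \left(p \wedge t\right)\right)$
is never true.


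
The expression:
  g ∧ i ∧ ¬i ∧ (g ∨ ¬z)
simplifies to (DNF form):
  False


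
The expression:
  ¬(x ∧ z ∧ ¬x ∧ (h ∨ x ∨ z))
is always true.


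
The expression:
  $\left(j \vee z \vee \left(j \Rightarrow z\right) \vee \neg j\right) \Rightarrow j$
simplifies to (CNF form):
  $j$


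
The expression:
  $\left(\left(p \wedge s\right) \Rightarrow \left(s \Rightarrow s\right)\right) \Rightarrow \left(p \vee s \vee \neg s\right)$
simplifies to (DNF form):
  $\text{True}$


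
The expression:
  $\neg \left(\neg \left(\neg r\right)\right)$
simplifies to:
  $\neg r$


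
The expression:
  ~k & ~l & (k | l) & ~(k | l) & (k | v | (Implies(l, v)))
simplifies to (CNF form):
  False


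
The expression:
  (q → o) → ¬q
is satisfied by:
  {o: False, q: False}
  {q: True, o: False}
  {o: True, q: False}


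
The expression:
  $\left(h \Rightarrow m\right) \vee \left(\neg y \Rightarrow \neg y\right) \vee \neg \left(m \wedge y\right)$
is always true.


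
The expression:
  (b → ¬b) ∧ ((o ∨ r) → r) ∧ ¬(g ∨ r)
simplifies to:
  ¬b ∧ ¬g ∧ ¬o ∧ ¬r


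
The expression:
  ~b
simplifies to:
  ~b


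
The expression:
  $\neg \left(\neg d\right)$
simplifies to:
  $d$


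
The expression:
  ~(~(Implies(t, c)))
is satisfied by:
  {c: True, t: False}
  {t: False, c: False}
  {t: True, c: True}


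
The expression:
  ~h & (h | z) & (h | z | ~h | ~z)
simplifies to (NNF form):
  z & ~h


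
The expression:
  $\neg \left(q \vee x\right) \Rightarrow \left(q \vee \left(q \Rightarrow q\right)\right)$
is always true.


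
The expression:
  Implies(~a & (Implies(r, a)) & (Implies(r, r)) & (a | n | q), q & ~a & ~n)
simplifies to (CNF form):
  a | r | ~n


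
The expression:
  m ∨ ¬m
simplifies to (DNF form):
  True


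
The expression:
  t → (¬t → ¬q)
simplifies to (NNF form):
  True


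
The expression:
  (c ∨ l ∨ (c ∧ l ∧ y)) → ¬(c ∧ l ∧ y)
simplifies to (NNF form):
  ¬c ∨ ¬l ∨ ¬y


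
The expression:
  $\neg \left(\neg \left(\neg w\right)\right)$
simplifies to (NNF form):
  $\neg w$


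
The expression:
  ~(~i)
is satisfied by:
  {i: True}


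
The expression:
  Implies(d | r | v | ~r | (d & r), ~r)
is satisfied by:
  {r: False}


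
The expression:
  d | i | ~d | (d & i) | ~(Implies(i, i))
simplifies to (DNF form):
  True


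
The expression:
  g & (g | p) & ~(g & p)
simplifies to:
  g & ~p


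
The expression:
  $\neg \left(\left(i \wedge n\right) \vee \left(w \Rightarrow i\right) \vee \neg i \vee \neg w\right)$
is never true.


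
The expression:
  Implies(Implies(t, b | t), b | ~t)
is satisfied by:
  {b: True, t: False}
  {t: False, b: False}
  {t: True, b: True}


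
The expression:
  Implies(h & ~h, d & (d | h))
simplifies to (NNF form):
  True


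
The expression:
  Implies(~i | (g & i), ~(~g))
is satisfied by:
  {i: True, g: True}
  {i: True, g: False}
  {g: True, i: False}


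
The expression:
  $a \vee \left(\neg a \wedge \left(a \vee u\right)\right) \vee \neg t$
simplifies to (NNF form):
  $a \vee u \vee \neg t$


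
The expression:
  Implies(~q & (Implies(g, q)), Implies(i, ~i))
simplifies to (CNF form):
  g | q | ~i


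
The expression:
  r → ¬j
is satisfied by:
  {r: False, j: False}
  {j: True, r: False}
  {r: True, j: False}


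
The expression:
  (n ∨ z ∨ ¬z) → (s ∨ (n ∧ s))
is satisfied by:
  {s: True}


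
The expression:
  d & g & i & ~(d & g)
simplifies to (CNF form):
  False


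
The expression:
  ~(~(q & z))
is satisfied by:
  {z: True, q: True}


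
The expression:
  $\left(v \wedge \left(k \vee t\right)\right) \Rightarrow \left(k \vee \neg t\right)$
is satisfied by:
  {k: True, v: False, t: False}
  {v: False, t: False, k: False}
  {k: True, t: True, v: False}
  {t: True, v: False, k: False}
  {k: True, v: True, t: False}
  {v: True, k: False, t: False}
  {k: True, t: True, v: True}


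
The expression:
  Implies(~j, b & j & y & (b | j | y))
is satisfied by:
  {j: True}


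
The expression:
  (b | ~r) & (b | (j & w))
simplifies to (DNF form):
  b | (j & w & ~r)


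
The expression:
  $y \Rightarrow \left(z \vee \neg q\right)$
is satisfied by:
  {z: True, q: False, y: False}
  {q: False, y: False, z: False}
  {y: True, z: True, q: False}
  {y: True, q: False, z: False}
  {z: True, q: True, y: False}
  {q: True, z: False, y: False}
  {y: True, q: True, z: True}


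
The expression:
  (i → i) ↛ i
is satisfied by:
  {i: False}


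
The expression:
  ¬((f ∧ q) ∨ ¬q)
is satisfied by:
  {q: True, f: False}


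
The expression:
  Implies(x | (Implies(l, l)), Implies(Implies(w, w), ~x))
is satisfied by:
  {x: False}


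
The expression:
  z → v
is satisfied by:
  {v: True, z: False}
  {z: False, v: False}
  {z: True, v: True}


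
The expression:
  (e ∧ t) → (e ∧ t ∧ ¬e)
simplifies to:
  ¬e ∨ ¬t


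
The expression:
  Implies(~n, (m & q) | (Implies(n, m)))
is always true.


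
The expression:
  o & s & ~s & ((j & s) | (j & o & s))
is never true.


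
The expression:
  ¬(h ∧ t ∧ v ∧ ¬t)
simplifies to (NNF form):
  True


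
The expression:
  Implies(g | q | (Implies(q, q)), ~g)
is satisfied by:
  {g: False}


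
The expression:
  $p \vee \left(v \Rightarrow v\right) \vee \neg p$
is always true.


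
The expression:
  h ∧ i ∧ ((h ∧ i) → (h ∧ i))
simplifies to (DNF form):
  h ∧ i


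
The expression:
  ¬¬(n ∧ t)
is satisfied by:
  {t: True, n: True}


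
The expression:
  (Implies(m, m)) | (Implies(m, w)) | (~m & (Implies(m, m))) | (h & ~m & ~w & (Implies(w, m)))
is always true.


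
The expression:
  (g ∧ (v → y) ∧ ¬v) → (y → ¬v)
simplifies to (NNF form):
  True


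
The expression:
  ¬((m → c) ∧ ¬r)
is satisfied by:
  {r: True, m: True, c: False}
  {r: True, c: False, m: False}
  {r: True, m: True, c: True}
  {r: True, c: True, m: False}
  {m: True, c: False, r: False}


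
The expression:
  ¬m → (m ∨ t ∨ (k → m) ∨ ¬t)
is always true.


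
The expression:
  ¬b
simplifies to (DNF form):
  ¬b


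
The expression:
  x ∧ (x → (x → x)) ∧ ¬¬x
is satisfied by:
  {x: True}


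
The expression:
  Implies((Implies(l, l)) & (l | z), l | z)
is always true.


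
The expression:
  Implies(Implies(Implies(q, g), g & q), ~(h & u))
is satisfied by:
  {h: False, u: False, q: False}
  {q: True, h: False, u: False}
  {u: True, h: False, q: False}
  {q: True, u: True, h: False}
  {h: True, q: False, u: False}
  {q: True, h: True, u: False}
  {u: True, h: True, q: False}


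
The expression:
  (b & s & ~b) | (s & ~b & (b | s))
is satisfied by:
  {s: True, b: False}


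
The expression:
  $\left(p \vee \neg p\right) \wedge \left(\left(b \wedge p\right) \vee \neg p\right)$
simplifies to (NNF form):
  $b \vee \neg p$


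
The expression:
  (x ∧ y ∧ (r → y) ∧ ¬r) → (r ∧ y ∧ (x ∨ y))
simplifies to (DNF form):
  r ∨ ¬x ∨ ¬y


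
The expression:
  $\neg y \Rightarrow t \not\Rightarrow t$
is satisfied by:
  {y: True}


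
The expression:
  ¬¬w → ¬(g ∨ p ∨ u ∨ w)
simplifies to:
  ¬w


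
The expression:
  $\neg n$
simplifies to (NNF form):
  $\neg n$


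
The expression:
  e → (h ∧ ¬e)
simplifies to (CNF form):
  ¬e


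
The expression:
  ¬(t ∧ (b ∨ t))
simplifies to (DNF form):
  ¬t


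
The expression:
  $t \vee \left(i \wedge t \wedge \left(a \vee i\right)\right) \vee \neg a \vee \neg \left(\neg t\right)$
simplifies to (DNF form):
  $t \vee \neg a$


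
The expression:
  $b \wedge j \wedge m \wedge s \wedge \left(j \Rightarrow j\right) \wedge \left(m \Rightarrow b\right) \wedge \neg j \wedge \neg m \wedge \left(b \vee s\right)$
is never true.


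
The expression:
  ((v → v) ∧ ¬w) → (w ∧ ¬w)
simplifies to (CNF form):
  w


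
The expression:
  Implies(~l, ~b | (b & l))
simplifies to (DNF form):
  l | ~b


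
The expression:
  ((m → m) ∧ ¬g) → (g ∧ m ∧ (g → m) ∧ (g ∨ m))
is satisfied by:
  {g: True}


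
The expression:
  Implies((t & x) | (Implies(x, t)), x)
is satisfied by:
  {x: True}


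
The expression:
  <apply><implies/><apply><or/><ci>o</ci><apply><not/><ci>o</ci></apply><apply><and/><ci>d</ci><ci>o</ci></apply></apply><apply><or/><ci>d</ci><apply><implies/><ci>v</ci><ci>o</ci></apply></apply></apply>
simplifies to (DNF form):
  <apply><or/><ci>d</ci><ci>o</ci><apply><not/><ci>v</ci></apply></apply>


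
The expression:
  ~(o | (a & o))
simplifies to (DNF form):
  ~o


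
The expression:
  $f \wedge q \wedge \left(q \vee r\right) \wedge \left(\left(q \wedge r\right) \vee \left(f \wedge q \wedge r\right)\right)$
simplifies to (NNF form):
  $f \wedge q \wedge r$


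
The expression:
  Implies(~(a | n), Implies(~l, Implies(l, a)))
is always true.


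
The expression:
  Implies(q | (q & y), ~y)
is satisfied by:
  {q: False, y: False}
  {y: True, q: False}
  {q: True, y: False}


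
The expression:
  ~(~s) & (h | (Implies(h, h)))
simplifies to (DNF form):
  s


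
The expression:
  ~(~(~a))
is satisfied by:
  {a: False}


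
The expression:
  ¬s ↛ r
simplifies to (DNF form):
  r ∨ ¬s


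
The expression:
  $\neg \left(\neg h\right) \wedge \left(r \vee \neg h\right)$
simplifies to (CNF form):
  $h \wedge r$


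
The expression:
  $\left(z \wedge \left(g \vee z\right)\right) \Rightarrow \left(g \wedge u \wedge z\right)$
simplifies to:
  $\left(g \wedge u\right) \vee \neg z$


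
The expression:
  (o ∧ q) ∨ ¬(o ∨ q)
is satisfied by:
  {q: False, o: False}
  {o: True, q: True}


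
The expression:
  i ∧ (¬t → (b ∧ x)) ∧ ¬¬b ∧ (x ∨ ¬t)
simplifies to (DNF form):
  b ∧ i ∧ x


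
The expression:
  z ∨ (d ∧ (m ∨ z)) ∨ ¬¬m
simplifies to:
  m ∨ z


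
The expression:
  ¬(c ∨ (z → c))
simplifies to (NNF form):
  z ∧ ¬c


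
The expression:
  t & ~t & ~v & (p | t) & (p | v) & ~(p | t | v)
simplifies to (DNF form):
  False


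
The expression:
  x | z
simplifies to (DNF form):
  x | z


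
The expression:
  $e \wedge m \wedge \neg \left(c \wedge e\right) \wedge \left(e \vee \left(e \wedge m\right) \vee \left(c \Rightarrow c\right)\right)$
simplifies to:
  $e \wedge m \wedge \neg c$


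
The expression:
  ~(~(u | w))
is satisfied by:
  {u: True, w: True}
  {u: True, w: False}
  {w: True, u: False}


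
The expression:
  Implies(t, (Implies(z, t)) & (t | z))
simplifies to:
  True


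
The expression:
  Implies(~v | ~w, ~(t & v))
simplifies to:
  w | ~t | ~v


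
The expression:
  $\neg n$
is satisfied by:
  {n: False}


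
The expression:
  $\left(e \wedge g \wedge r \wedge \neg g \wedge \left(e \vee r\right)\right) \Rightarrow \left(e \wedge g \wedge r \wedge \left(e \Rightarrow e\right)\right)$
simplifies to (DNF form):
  $\text{True}$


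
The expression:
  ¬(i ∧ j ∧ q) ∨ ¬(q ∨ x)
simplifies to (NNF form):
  ¬i ∨ ¬j ∨ ¬q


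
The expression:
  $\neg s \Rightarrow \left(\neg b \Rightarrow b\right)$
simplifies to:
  $b \vee s$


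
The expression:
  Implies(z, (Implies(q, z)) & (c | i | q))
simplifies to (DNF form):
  c | i | q | ~z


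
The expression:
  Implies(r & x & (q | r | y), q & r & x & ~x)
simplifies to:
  ~r | ~x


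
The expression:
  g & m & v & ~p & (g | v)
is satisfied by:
  {m: True, g: True, v: True, p: False}


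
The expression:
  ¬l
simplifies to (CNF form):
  ¬l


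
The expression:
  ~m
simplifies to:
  ~m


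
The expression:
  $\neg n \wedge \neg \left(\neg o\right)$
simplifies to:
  $o \wedge \neg n$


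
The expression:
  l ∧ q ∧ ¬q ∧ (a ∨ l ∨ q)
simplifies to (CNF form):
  False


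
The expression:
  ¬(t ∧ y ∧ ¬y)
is always true.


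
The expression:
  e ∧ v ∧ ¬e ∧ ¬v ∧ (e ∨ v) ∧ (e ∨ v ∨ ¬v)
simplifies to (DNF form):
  False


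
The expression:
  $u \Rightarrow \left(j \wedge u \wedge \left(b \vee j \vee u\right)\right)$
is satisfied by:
  {j: True, u: False}
  {u: False, j: False}
  {u: True, j: True}


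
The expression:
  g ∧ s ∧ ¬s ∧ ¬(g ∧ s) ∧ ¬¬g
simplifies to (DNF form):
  False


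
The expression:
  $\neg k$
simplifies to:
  $\neg k$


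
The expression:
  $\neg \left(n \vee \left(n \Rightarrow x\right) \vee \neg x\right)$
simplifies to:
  $\text{False}$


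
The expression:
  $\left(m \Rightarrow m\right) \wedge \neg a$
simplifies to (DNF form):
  $\neg a$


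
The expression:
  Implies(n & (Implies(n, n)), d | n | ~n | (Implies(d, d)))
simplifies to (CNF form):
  True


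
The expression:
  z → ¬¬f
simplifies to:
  f ∨ ¬z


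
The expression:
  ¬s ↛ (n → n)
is never true.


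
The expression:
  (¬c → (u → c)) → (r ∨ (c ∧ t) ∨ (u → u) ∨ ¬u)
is always true.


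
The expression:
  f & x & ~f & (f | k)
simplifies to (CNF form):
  False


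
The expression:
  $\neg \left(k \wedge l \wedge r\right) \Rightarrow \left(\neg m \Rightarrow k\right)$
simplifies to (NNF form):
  $k \vee m$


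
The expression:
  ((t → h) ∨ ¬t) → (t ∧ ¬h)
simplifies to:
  t ∧ ¬h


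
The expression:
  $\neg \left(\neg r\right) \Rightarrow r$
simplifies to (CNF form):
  $\text{True}$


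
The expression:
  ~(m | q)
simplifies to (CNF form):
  ~m & ~q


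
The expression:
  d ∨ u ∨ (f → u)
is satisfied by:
  {d: True, u: True, f: False}
  {d: True, u: False, f: False}
  {u: True, d: False, f: False}
  {d: False, u: False, f: False}
  {f: True, d: True, u: True}
  {f: True, d: True, u: False}
  {f: True, u: True, d: False}


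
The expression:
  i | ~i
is always true.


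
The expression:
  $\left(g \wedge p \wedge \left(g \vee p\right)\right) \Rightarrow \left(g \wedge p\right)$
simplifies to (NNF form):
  $\text{True}$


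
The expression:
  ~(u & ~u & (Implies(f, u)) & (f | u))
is always true.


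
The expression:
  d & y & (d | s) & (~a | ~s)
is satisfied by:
  {d: True, y: True, s: False, a: False}
  {a: True, d: True, y: True, s: False}
  {s: True, d: True, y: True, a: False}


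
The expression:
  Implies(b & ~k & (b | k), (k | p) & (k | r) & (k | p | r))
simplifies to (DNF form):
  k | ~b | (p & r)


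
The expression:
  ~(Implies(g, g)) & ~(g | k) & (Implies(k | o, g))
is never true.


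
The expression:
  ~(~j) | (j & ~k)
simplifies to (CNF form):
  j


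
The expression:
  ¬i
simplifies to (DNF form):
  ¬i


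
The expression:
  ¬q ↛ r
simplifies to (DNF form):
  r ∨ ¬q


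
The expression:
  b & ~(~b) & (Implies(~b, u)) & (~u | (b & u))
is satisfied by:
  {b: True}


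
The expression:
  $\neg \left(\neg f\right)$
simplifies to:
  $f$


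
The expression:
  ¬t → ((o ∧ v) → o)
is always true.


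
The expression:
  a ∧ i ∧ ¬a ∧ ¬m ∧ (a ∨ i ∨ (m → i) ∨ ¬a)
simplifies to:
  False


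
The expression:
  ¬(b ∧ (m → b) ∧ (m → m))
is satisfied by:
  {b: False}


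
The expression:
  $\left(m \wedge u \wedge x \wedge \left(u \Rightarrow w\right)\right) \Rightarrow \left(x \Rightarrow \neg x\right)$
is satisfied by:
  {w: False, m: False, u: False, x: False}
  {x: True, w: False, m: False, u: False}
  {u: True, w: False, m: False, x: False}
  {x: True, u: True, w: False, m: False}
  {m: True, x: False, w: False, u: False}
  {x: True, m: True, w: False, u: False}
  {u: True, m: True, x: False, w: False}
  {x: True, u: True, m: True, w: False}
  {w: True, u: False, m: False, x: False}
  {x: True, w: True, u: False, m: False}
  {u: True, w: True, x: False, m: False}
  {x: True, u: True, w: True, m: False}
  {m: True, w: True, u: False, x: False}
  {x: True, m: True, w: True, u: False}
  {u: True, m: True, w: True, x: False}


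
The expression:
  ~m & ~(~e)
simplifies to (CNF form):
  e & ~m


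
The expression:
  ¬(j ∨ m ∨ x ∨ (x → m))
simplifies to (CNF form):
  False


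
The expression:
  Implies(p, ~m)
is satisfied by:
  {p: False, m: False}
  {m: True, p: False}
  {p: True, m: False}


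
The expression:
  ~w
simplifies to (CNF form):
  ~w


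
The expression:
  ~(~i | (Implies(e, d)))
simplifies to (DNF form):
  e & i & ~d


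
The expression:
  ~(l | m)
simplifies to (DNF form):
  ~l & ~m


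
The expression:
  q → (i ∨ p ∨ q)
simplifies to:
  True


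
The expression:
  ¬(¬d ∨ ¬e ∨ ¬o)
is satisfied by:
  {e: True, d: True, o: True}


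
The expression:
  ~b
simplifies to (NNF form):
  ~b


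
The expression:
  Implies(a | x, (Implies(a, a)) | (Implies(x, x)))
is always true.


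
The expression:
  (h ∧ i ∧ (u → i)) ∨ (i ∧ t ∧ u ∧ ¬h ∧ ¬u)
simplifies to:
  h ∧ i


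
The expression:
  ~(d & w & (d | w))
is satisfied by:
  {w: False, d: False}
  {d: True, w: False}
  {w: True, d: False}


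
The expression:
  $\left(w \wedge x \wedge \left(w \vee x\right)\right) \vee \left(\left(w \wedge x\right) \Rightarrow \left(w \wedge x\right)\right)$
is always true.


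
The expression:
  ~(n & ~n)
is always true.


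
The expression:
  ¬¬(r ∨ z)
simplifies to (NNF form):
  r ∨ z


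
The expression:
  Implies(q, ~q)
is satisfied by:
  {q: False}


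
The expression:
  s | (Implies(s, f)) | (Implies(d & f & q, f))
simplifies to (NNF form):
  True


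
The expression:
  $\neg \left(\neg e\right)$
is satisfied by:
  {e: True}


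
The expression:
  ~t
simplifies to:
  ~t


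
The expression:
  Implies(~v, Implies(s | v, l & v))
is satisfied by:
  {v: True, s: False}
  {s: False, v: False}
  {s: True, v: True}


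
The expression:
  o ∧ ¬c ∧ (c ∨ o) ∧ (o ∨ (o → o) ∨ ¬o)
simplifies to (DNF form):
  o ∧ ¬c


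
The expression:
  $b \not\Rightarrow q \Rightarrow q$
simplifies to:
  $q \vee \neg b$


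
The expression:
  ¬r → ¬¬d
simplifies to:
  d ∨ r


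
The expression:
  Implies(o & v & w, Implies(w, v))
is always true.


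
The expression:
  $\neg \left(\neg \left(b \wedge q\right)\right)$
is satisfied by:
  {b: True, q: True}


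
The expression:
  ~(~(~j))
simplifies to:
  ~j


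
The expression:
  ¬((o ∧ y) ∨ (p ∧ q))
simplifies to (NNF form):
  (¬o ∧ ¬p) ∨ (¬o ∧ ¬q) ∨ (¬p ∧ ¬y) ∨ (¬q ∧ ¬y)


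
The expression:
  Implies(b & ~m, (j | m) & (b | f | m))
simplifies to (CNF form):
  j | m | ~b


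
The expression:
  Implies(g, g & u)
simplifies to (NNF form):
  u | ~g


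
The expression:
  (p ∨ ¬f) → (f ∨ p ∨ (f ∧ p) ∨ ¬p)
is always true.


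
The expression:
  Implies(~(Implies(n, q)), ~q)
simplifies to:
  True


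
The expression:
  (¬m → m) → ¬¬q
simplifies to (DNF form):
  q ∨ ¬m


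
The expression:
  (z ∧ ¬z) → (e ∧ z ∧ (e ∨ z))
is always true.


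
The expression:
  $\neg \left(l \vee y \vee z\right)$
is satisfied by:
  {y: False, z: False, l: False}


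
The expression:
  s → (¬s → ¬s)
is always true.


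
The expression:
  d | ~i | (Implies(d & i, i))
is always true.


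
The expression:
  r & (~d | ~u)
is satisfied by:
  {r: True, u: False, d: False}
  {r: True, d: True, u: False}
  {r: True, u: True, d: False}


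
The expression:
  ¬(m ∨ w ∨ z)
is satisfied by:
  {w: False, z: False, m: False}


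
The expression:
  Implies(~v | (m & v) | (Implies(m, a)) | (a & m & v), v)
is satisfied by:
  {v: True}


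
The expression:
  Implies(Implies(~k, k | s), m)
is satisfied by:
  {m: True, k: False, s: False}
  {m: True, s: True, k: False}
  {m: True, k: True, s: False}
  {m: True, s: True, k: True}
  {s: False, k: False, m: False}


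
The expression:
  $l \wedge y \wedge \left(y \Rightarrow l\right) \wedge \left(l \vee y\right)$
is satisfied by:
  {y: True, l: True}


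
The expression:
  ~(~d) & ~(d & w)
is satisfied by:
  {d: True, w: False}


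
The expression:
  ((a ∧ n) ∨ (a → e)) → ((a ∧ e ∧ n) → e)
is always true.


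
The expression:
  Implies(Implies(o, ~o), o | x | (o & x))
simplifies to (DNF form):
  o | x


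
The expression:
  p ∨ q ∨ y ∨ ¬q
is always true.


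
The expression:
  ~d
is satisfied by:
  {d: False}


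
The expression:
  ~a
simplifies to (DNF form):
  ~a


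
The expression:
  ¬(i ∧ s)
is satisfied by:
  {s: False, i: False}
  {i: True, s: False}
  {s: True, i: False}


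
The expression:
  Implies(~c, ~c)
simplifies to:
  True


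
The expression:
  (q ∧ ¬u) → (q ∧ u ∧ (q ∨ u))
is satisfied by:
  {u: True, q: False}
  {q: False, u: False}
  {q: True, u: True}


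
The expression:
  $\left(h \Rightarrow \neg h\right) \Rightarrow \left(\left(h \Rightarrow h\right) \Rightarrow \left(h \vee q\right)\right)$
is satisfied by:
  {q: True, h: True}
  {q: True, h: False}
  {h: True, q: False}


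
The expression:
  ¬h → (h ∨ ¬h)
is always true.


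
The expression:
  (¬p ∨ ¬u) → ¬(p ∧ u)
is always true.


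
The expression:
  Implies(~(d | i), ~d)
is always true.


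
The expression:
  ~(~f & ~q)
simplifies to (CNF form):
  f | q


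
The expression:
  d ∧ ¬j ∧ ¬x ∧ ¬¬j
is never true.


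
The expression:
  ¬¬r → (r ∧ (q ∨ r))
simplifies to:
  True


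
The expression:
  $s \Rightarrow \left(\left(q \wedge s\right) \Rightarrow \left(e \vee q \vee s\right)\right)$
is always true.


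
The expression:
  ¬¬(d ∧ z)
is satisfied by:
  {z: True, d: True}


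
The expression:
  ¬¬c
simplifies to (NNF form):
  c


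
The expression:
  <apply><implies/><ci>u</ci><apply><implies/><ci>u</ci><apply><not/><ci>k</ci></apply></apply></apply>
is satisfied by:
  {u: False, k: False}
  {k: True, u: False}
  {u: True, k: False}


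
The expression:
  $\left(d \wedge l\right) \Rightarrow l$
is always true.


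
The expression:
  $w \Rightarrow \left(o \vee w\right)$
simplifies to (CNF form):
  $\text{True}$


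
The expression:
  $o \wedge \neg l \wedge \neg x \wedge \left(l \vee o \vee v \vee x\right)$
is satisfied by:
  {o: True, x: False, l: False}


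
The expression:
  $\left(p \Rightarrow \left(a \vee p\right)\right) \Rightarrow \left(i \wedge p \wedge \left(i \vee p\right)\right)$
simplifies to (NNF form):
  $i \wedge p$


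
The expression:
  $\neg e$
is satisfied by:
  {e: False}


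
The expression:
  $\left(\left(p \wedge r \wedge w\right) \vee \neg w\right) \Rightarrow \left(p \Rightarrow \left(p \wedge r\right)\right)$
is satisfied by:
  {r: True, w: True, p: False}
  {r: True, p: False, w: False}
  {w: True, p: False, r: False}
  {w: False, p: False, r: False}
  {r: True, w: True, p: True}
  {r: True, p: True, w: False}
  {w: True, p: True, r: False}


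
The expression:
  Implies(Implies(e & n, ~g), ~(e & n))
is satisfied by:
  {g: True, e: False, n: False}
  {e: False, n: False, g: False}
  {n: True, g: True, e: False}
  {n: True, e: False, g: False}
  {g: True, e: True, n: False}
  {e: True, g: False, n: False}
  {n: True, e: True, g: True}


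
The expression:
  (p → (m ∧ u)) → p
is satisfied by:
  {p: True}


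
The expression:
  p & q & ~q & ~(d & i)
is never true.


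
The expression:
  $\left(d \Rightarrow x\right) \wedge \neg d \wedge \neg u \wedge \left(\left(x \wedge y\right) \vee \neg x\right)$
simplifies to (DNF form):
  $\left(y \wedge \neg d \wedge \neg u\right) \vee \left(\neg d \wedge \neg u \wedge \neg x\right)$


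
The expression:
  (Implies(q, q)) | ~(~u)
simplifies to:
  True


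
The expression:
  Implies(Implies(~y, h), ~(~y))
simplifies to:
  y | ~h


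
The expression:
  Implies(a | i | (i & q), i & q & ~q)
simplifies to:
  ~a & ~i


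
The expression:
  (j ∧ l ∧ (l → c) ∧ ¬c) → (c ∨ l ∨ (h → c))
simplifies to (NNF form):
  True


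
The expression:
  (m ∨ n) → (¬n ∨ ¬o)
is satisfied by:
  {o: False, n: False}
  {n: True, o: False}
  {o: True, n: False}


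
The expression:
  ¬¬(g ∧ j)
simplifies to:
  g ∧ j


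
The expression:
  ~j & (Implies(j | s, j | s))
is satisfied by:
  {j: False}


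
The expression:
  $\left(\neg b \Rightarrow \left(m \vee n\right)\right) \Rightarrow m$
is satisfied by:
  {m: True, b: False, n: False}
  {n: True, m: True, b: False}
  {m: True, b: True, n: False}
  {n: True, m: True, b: True}
  {n: False, b: False, m: False}


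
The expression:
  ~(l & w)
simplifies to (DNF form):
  ~l | ~w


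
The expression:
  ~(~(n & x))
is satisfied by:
  {x: True, n: True}


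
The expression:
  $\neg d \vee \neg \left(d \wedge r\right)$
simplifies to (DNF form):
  $\neg d \vee \neg r$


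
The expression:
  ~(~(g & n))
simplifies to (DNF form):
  g & n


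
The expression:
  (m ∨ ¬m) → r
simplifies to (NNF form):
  r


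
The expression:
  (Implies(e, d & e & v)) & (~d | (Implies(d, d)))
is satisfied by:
  {d: True, v: True, e: False}
  {d: True, v: False, e: False}
  {v: True, d: False, e: False}
  {d: False, v: False, e: False}
  {d: True, e: True, v: True}


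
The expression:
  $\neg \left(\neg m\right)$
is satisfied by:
  {m: True}


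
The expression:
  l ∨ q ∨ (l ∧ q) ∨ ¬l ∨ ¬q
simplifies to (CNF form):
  True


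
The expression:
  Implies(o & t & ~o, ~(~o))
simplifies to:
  True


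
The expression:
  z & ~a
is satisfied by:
  {z: True, a: False}


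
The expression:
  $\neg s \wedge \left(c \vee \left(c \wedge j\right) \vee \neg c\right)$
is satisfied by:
  {s: False}


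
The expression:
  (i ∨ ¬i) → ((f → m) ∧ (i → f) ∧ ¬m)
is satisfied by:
  {i: False, f: False, m: False}


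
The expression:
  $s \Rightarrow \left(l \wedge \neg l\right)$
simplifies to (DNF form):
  $\neg s$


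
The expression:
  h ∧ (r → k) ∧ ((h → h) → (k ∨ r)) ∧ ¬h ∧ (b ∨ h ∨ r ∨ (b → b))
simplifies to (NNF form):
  False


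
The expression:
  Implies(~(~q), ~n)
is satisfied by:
  {q: False, n: False}
  {n: True, q: False}
  {q: True, n: False}


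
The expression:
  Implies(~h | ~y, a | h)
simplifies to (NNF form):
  a | h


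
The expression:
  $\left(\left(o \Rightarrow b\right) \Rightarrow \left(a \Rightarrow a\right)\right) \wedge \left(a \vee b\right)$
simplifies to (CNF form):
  $a \vee b$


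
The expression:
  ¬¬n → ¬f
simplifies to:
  ¬f ∨ ¬n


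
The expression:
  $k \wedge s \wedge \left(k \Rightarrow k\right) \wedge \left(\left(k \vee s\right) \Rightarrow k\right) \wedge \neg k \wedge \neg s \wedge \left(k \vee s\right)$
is never true.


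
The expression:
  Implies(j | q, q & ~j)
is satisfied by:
  {j: False}


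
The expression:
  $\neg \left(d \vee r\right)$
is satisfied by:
  {d: False, r: False}


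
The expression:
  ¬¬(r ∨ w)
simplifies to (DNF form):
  r ∨ w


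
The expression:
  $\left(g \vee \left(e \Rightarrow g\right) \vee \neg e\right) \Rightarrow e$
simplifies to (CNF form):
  $e$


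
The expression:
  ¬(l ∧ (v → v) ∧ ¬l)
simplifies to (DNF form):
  True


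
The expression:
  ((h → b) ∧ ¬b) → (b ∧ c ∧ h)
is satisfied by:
  {b: True, h: True}
  {b: True, h: False}
  {h: True, b: False}


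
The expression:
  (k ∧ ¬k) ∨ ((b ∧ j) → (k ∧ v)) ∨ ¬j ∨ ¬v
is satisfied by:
  {k: True, v: False, b: False, j: False}
  {j: False, v: False, k: False, b: False}
  {j: True, k: True, v: False, b: False}
  {j: True, v: False, k: False, b: False}
  {b: True, k: True, j: False, v: False}
  {b: True, j: False, v: False, k: False}
  {b: True, j: True, k: True, v: False}
  {b: True, j: True, v: False, k: False}
  {k: True, v: True, b: False, j: False}
  {v: True, b: False, k: False, j: False}
  {j: True, v: True, k: True, b: False}
  {j: True, v: True, b: False, k: False}
  {k: True, v: True, b: True, j: False}
  {v: True, b: True, j: False, k: False}
  {j: True, v: True, b: True, k: True}


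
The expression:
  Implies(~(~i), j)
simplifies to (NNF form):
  j | ~i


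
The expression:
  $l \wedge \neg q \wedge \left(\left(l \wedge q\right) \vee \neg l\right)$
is never true.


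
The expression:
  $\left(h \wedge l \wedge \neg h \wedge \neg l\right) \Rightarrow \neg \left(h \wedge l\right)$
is always true.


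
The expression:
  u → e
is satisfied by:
  {e: True, u: False}
  {u: False, e: False}
  {u: True, e: True}


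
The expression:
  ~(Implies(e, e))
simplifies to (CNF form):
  False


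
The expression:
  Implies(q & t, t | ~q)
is always true.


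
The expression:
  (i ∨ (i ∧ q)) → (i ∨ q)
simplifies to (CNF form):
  True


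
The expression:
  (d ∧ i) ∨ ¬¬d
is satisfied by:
  {d: True}


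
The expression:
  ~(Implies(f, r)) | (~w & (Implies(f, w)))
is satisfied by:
  {r: False, w: False, f: False}
  {f: True, r: False, w: False}
  {f: True, w: True, r: False}
  {r: True, w: False, f: False}


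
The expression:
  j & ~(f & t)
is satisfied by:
  {j: True, t: False, f: False}
  {j: True, f: True, t: False}
  {j: True, t: True, f: False}


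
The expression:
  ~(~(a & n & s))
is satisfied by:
  {a: True, s: True, n: True}


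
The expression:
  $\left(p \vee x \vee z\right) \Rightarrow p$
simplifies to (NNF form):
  $p \vee \left(\neg x \wedge \neg z\right)$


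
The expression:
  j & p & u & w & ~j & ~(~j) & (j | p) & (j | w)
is never true.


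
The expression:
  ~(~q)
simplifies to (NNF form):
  q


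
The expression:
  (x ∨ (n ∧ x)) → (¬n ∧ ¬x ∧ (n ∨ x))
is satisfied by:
  {x: False}


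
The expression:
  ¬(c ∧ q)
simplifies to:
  ¬c ∨ ¬q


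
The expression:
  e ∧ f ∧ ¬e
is never true.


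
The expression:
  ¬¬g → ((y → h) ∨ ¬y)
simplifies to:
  h ∨ ¬g ∨ ¬y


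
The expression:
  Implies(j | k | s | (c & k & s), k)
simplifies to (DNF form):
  k | (~j & ~s)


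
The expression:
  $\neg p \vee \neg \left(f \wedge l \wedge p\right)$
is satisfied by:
  {l: False, p: False, f: False}
  {f: True, l: False, p: False}
  {p: True, l: False, f: False}
  {f: True, p: True, l: False}
  {l: True, f: False, p: False}
  {f: True, l: True, p: False}
  {p: True, l: True, f: False}
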